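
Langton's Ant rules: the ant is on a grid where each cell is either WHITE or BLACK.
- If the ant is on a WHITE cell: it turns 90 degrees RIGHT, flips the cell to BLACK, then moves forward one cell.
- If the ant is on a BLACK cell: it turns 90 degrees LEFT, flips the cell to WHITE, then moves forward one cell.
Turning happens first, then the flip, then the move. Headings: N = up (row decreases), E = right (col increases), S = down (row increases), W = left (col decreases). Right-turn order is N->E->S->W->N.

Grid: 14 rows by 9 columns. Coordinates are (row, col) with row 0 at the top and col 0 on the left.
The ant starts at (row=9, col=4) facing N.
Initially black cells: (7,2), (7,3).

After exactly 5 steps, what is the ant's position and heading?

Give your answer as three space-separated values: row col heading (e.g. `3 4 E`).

Answer: 9 3 W

Derivation:
Step 1: on WHITE (9,4): turn R to E, flip to black, move to (9,5). |black|=3
Step 2: on WHITE (9,5): turn R to S, flip to black, move to (10,5). |black|=4
Step 3: on WHITE (10,5): turn R to W, flip to black, move to (10,4). |black|=5
Step 4: on WHITE (10,4): turn R to N, flip to black, move to (9,4). |black|=6
Step 5: on BLACK (9,4): turn L to W, flip to white, move to (9,3). |black|=5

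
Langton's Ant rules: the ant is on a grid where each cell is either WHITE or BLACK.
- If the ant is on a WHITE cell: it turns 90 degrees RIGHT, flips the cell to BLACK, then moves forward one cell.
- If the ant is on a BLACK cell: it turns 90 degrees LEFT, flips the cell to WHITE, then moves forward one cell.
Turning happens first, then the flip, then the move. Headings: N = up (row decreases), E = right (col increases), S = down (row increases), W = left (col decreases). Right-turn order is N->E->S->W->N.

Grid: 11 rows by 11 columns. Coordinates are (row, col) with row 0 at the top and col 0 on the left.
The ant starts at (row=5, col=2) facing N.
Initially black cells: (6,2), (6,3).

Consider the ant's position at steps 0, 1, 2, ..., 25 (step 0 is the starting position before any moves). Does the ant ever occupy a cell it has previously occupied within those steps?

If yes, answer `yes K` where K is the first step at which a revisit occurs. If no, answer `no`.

Step 1: on WHITE (5,2): turn R to E, flip to black, move to (5,3). |black|=3 — new cell
Step 2: on WHITE (5,3): turn R to S, flip to black, move to (6,3). |black|=4 — new cell
Step 3: on BLACK (6,3): turn L to E, flip to white, move to (6,4). |black|=3 — new cell
Step 4: on WHITE (6,4): turn R to S, flip to black, move to (7,4). |black|=4 — new cell
Step 5: on WHITE (7,4): turn R to W, flip to black, move to (7,3). |black|=5 — new cell
Step 6: on WHITE (7,3): turn R to N, flip to black, move to (6,3). |black|=6 — REVISIT

Answer: yes 6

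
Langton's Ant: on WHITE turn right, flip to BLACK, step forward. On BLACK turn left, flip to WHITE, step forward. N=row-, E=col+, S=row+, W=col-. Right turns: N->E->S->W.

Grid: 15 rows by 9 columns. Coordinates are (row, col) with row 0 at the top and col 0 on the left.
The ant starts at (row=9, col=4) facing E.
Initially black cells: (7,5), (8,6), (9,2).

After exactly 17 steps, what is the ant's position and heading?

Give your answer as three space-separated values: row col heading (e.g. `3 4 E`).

Answer: 8 4 N

Derivation:
Step 1: on WHITE (9,4): turn R to S, flip to black, move to (10,4). |black|=4
Step 2: on WHITE (10,4): turn R to W, flip to black, move to (10,3). |black|=5
Step 3: on WHITE (10,3): turn R to N, flip to black, move to (9,3). |black|=6
Step 4: on WHITE (9,3): turn R to E, flip to black, move to (9,4). |black|=7
Step 5: on BLACK (9,4): turn L to N, flip to white, move to (8,4). |black|=6
Step 6: on WHITE (8,4): turn R to E, flip to black, move to (8,5). |black|=7
Step 7: on WHITE (8,5): turn R to S, flip to black, move to (9,5). |black|=8
Step 8: on WHITE (9,5): turn R to W, flip to black, move to (9,4). |black|=9
Step 9: on WHITE (9,4): turn R to N, flip to black, move to (8,4). |black|=10
Step 10: on BLACK (8,4): turn L to W, flip to white, move to (8,3). |black|=9
Step 11: on WHITE (8,3): turn R to N, flip to black, move to (7,3). |black|=10
Step 12: on WHITE (7,3): turn R to E, flip to black, move to (7,4). |black|=11
Step 13: on WHITE (7,4): turn R to S, flip to black, move to (8,4). |black|=12
Step 14: on WHITE (8,4): turn R to W, flip to black, move to (8,3). |black|=13
Step 15: on BLACK (8,3): turn L to S, flip to white, move to (9,3). |black|=12
Step 16: on BLACK (9,3): turn L to E, flip to white, move to (9,4). |black|=11
Step 17: on BLACK (9,4): turn L to N, flip to white, move to (8,4). |black|=10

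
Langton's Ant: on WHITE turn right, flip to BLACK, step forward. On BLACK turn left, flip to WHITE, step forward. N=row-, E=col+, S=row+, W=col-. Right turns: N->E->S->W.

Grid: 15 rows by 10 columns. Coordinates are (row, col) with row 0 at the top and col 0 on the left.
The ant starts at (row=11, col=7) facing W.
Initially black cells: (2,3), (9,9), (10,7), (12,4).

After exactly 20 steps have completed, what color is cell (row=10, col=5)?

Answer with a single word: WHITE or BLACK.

Step 1: on WHITE (11,7): turn R to N, flip to black, move to (10,7). |black|=5
Step 2: on BLACK (10,7): turn L to W, flip to white, move to (10,6). |black|=4
Step 3: on WHITE (10,6): turn R to N, flip to black, move to (9,6). |black|=5
Step 4: on WHITE (9,6): turn R to E, flip to black, move to (9,7). |black|=6
Step 5: on WHITE (9,7): turn R to S, flip to black, move to (10,7). |black|=7
Step 6: on WHITE (10,7): turn R to W, flip to black, move to (10,6). |black|=8
Step 7: on BLACK (10,6): turn L to S, flip to white, move to (11,6). |black|=7
Step 8: on WHITE (11,6): turn R to W, flip to black, move to (11,5). |black|=8
Step 9: on WHITE (11,5): turn R to N, flip to black, move to (10,5). |black|=9
Step 10: on WHITE (10,5): turn R to E, flip to black, move to (10,6). |black|=10
Step 11: on WHITE (10,6): turn R to S, flip to black, move to (11,6). |black|=11
Step 12: on BLACK (11,6): turn L to E, flip to white, move to (11,7). |black|=10
Step 13: on BLACK (11,7): turn L to N, flip to white, move to (10,7). |black|=9
Step 14: on BLACK (10,7): turn L to W, flip to white, move to (10,6). |black|=8
Step 15: on BLACK (10,6): turn L to S, flip to white, move to (11,6). |black|=7
Step 16: on WHITE (11,6): turn R to W, flip to black, move to (11,5). |black|=8
Step 17: on BLACK (11,5): turn L to S, flip to white, move to (12,5). |black|=7
Step 18: on WHITE (12,5): turn R to W, flip to black, move to (12,4). |black|=8
Step 19: on BLACK (12,4): turn L to S, flip to white, move to (13,4). |black|=7
Step 20: on WHITE (13,4): turn R to W, flip to black, move to (13,3). |black|=8

Answer: BLACK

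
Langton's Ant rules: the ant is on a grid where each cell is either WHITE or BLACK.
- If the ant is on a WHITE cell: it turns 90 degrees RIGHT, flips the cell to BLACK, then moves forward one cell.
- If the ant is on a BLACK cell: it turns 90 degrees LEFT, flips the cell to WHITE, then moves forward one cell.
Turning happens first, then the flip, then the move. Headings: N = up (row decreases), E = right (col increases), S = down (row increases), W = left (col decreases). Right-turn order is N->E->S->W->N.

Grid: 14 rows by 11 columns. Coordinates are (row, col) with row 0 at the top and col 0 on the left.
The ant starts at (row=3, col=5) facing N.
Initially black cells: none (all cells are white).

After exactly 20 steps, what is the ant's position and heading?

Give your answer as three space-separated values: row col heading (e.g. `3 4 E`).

Step 1: on WHITE (3,5): turn R to E, flip to black, move to (3,6). |black|=1
Step 2: on WHITE (3,6): turn R to S, flip to black, move to (4,6). |black|=2
Step 3: on WHITE (4,6): turn R to W, flip to black, move to (4,5). |black|=3
Step 4: on WHITE (4,5): turn R to N, flip to black, move to (3,5). |black|=4
Step 5: on BLACK (3,5): turn L to W, flip to white, move to (3,4). |black|=3
Step 6: on WHITE (3,4): turn R to N, flip to black, move to (2,4). |black|=4
Step 7: on WHITE (2,4): turn R to E, flip to black, move to (2,5). |black|=5
Step 8: on WHITE (2,5): turn R to S, flip to black, move to (3,5). |black|=6
Step 9: on WHITE (3,5): turn R to W, flip to black, move to (3,4). |black|=7
Step 10: on BLACK (3,4): turn L to S, flip to white, move to (4,4). |black|=6
Step 11: on WHITE (4,4): turn R to W, flip to black, move to (4,3). |black|=7
Step 12: on WHITE (4,3): turn R to N, flip to black, move to (3,3). |black|=8
Step 13: on WHITE (3,3): turn R to E, flip to black, move to (3,4). |black|=9
Step 14: on WHITE (3,4): turn R to S, flip to black, move to (4,4). |black|=10
Step 15: on BLACK (4,4): turn L to E, flip to white, move to (4,5). |black|=9
Step 16: on BLACK (4,5): turn L to N, flip to white, move to (3,5). |black|=8
Step 17: on BLACK (3,5): turn L to W, flip to white, move to (3,4). |black|=7
Step 18: on BLACK (3,4): turn L to S, flip to white, move to (4,4). |black|=6
Step 19: on WHITE (4,4): turn R to W, flip to black, move to (4,3). |black|=7
Step 20: on BLACK (4,3): turn L to S, flip to white, move to (5,3). |black|=6

Answer: 5 3 S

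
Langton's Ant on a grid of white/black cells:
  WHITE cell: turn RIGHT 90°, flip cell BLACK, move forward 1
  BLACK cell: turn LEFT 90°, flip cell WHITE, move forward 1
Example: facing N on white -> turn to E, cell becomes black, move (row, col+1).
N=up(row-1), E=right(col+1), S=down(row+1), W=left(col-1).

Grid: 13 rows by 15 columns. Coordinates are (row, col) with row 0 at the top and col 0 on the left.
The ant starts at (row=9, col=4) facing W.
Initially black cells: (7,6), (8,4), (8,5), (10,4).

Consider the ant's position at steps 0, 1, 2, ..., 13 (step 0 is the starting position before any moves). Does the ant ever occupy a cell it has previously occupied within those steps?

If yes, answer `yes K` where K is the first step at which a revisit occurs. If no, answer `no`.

Answer: yes 5

Derivation:
Step 1: on WHITE (9,4): turn R to N, flip to black, move to (8,4). |black|=5 — new cell
Step 2: on BLACK (8,4): turn L to W, flip to white, move to (8,3). |black|=4 — new cell
Step 3: on WHITE (8,3): turn R to N, flip to black, move to (7,3). |black|=5 — new cell
Step 4: on WHITE (7,3): turn R to E, flip to black, move to (7,4). |black|=6 — new cell
Step 5: on WHITE (7,4): turn R to S, flip to black, move to (8,4). |black|=7 — REVISIT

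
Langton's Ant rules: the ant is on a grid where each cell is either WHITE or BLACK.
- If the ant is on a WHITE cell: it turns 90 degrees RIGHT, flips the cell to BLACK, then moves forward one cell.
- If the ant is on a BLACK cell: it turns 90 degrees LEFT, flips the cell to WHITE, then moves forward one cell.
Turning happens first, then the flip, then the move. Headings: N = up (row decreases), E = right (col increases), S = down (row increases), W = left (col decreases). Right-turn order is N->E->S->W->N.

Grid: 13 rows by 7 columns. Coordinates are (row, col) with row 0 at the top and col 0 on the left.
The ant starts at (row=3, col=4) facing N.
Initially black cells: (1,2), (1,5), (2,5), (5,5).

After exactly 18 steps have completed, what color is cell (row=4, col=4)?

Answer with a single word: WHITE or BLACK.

Answer: WHITE

Derivation:
Step 1: on WHITE (3,4): turn R to E, flip to black, move to (3,5). |black|=5
Step 2: on WHITE (3,5): turn R to S, flip to black, move to (4,5). |black|=6
Step 3: on WHITE (4,5): turn R to W, flip to black, move to (4,4). |black|=7
Step 4: on WHITE (4,4): turn R to N, flip to black, move to (3,4). |black|=8
Step 5: on BLACK (3,4): turn L to W, flip to white, move to (3,3). |black|=7
Step 6: on WHITE (3,3): turn R to N, flip to black, move to (2,3). |black|=8
Step 7: on WHITE (2,3): turn R to E, flip to black, move to (2,4). |black|=9
Step 8: on WHITE (2,4): turn R to S, flip to black, move to (3,4). |black|=10
Step 9: on WHITE (3,4): turn R to W, flip to black, move to (3,3). |black|=11
Step 10: on BLACK (3,3): turn L to S, flip to white, move to (4,3). |black|=10
Step 11: on WHITE (4,3): turn R to W, flip to black, move to (4,2). |black|=11
Step 12: on WHITE (4,2): turn R to N, flip to black, move to (3,2). |black|=12
Step 13: on WHITE (3,2): turn R to E, flip to black, move to (3,3). |black|=13
Step 14: on WHITE (3,3): turn R to S, flip to black, move to (4,3). |black|=14
Step 15: on BLACK (4,3): turn L to E, flip to white, move to (4,4). |black|=13
Step 16: on BLACK (4,4): turn L to N, flip to white, move to (3,4). |black|=12
Step 17: on BLACK (3,4): turn L to W, flip to white, move to (3,3). |black|=11
Step 18: on BLACK (3,3): turn L to S, flip to white, move to (4,3). |black|=10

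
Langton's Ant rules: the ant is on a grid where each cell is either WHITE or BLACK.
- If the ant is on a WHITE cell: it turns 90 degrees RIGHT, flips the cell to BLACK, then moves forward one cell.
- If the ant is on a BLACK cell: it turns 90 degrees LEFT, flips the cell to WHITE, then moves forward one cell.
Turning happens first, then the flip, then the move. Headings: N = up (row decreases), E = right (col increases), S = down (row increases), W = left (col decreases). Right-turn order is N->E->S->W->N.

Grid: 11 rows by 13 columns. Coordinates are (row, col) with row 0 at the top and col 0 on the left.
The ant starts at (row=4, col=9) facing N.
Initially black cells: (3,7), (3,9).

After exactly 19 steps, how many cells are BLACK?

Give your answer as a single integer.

Step 1: on WHITE (4,9): turn R to E, flip to black, move to (4,10). |black|=3
Step 2: on WHITE (4,10): turn R to S, flip to black, move to (5,10). |black|=4
Step 3: on WHITE (5,10): turn R to W, flip to black, move to (5,9). |black|=5
Step 4: on WHITE (5,9): turn R to N, flip to black, move to (4,9). |black|=6
Step 5: on BLACK (4,9): turn L to W, flip to white, move to (4,8). |black|=5
Step 6: on WHITE (4,8): turn R to N, flip to black, move to (3,8). |black|=6
Step 7: on WHITE (3,8): turn R to E, flip to black, move to (3,9). |black|=7
Step 8: on BLACK (3,9): turn L to N, flip to white, move to (2,9). |black|=6
Step 9: on WHITE (2,9): turn R to E, flip to black, move to (2,10). |black|=7
Step 10: on WHITE (2,10): turn R to S, flip to black, move to (3,10). |black|=8
Step 11: on WHITE (3,10): turn R to W, flip to black, move to (3,9). |black|=9
Step 12: on WHITE (3,9): turn R to N, flip to black, move to (2,9). |black|=10
Step 13: on BLACK (2,9): turn L to W, flip to white, move to (2,8). |black|=9
Step 14: on WHITE (2,8): turn R to N, flip to black, move to (1,8). |black|=10
Step 15: on WHITE (1,8): turn R to E, flip to black, move to (1,9). |black|=11
Step 16: on WHITE (1,9): turn R to S, flip to black, move to (2,9). |black|=12
Step 17: on WHITE (2,9): turn R to W, flip to black, move to (2,8). |black|=13
Step 18: on BLACK (2,8): turn L to S, flip to white, move to (3,8). |black|=12
Step 19: on BLACK (3,8): turn L to E, flip to white, move to (3,9). |black|=11

Answer: 11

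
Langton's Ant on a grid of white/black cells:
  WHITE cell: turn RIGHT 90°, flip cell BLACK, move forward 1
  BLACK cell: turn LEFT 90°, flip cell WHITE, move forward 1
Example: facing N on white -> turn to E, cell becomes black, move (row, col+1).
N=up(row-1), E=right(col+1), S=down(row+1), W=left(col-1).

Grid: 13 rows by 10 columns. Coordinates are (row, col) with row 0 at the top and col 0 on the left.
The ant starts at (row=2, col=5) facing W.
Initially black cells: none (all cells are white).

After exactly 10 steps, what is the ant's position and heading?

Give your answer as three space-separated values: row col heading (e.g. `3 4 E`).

Step 1: on WHITE (2,5): turn R to N, flip to black, move to (1,5). |black|=1
Step 2: on WHITE (1,5): turn R to E, flip to black, move to (1,6). |black|=2
Step 3: on WHITE (1,6): turn R to S, flip to black, move to (2,6). |black|=3
Step 4: on WHITE (2,6): turn R to W, flip to black, move to (2,5). |black|=4
Step 5: on BLACK (2,5): turn L to S, flip to white, move to (3,5). |black|=3
Step 6: on WHITE (3,5): turn R to W, flip to black, move to (3,4). |black|=4
Step 7: on WHITE (3,4): turn R to N, flip to black, move to (2,4). |black|=5
Step 8: on WHITE (2,4): turn R to E, flip to black, move to (2,5). |black|=6
Step 9: on WHITE (2,5): turn R to S, flip to black, move to (3,5). |black|=7
Step 10: on BLACK (3,5): turn L to E, flip to white, move to (3,6). |black|=6

Answer: 3 6 E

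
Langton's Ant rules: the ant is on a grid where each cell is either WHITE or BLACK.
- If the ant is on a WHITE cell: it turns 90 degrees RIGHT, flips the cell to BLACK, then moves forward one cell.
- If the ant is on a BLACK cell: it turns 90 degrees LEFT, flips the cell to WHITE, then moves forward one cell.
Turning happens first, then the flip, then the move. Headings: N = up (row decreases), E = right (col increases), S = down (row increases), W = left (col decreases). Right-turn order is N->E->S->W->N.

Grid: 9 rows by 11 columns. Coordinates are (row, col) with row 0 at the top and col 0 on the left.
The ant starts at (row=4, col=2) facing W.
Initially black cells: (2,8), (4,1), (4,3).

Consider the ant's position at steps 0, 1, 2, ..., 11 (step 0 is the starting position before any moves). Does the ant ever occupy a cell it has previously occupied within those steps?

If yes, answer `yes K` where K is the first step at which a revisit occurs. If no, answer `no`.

Step 1: on WHITE (4,2): turn R to N, flip to black, move to (3,2). |black|=4 — new cell
Step 2: on WHITE (3,2): turn R to E, flip to black, move to (3,3). |black|=5 — new cell
Step 3: on WHITE (3,3): turn R to S, flip to black, move to (4,3). |black|=6 — new cell
Step 4: on BLACK (4,3): turn L to E, flip to white, move to (4,4). |black|=5 — new cell
Step 5: on WHITE (4,4): turn R to S, flip to black, move to (5,4). |black|=6 — new cell
Step 6: on WHITE (5,4): turn R to W, flip to black, move to (5,3). |black|=7 — new cell
Step 7: on WHITE (5,3): turn R to N, flip to black, move to (4,3). |black|=8 — REVISIT

Answer: yes 7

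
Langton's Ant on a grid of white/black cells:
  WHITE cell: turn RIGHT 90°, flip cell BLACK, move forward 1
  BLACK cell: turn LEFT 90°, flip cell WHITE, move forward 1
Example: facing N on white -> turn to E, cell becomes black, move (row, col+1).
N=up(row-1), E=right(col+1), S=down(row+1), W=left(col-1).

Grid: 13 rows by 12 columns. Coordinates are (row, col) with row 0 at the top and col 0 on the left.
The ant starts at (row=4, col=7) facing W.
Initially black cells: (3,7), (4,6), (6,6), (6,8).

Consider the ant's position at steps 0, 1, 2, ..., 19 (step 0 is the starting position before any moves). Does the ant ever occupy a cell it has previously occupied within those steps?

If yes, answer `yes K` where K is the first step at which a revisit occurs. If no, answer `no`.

Step 1: on WHITE (4,7): turn R to N, flip to black, move to (3,7). |black|=5 — new cell
Step 2: on BLACK (3,7): turn L to W, flip to white, move to (3,6). |black|=4 — new cell
Step 3: on WHITE (3,6): turn R to N, flip to black, move to (2,6). |black|=5 — new cell
Step 4: on WHITE (2,6): turn R to E, flip to black, move to (2,7). |black|=6 — new cell
Step 5: on WHITE (2,7): turn R to S, flip to black, move to (3,7). |black|=7 — REVISIT

Answer: yes 5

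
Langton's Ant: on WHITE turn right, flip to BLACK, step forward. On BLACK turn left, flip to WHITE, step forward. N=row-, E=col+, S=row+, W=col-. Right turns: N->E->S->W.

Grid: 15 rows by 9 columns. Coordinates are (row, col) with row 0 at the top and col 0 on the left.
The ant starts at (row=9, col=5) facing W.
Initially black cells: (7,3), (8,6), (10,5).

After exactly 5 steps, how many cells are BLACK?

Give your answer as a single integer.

Step 1: on WHITE (9,5): turn R to N, flip to black, move to (8,5). |black|=4
Step 2: on WHITE (8,5): turn R to E, flip to black, move to (8,6). |black|=5
Step 3: on BLACK (8,6): turn L to N, flip to white, move to (7,6). |black|=4
Step 4: on WHITE (7,6): turn R to E, flip to black, move to (7,7). |black|=5
Step 5: on WHITE (7,7): turn R to S, flip to black, move to (8,7). |black|=6

Answer: 6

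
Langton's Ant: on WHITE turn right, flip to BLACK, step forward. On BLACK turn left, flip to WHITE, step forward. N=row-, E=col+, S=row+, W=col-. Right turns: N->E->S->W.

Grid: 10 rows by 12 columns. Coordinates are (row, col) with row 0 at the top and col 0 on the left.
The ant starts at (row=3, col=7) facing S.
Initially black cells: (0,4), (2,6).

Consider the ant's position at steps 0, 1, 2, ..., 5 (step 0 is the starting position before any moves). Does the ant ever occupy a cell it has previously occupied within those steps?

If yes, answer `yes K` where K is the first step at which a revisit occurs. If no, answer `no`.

Answer: no

Derivation:
Step 1: on WHITE (3,7): turn R to W, flip to black, move to (3,6). |black|=3 — new cell
Step 2: on WHITE (3,6): turn R to N, flip to black, move to (2,6). |black|=4 — new cell
Step 3: on BLACK (2,6): turn L to W, flip to white, move to (2,5). |black|=3 — new cell
Step 4: on WHITE (2,5): turn R to N, flip to black, move to (1,5). |black|=4 — new cell
Step 5: on WHITE (1,5): turn R to E, flip to black, move to (1,6). |black|=5 — new cell
No revisit within 5 steps.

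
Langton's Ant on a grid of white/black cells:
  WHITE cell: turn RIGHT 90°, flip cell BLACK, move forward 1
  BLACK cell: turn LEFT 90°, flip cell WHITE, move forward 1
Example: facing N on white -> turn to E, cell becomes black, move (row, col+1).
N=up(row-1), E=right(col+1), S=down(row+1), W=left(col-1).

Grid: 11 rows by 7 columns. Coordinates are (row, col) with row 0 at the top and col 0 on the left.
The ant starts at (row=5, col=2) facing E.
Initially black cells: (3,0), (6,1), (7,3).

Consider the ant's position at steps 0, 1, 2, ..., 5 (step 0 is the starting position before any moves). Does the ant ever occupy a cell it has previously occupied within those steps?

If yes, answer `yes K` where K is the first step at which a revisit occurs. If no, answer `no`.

Answer: no

Derivation:
Step 1: on WHITE (5,2): turn R to S, flip to black, move to (6,2). |black|=4 — new cell
Step 2: on WHITE (6,2): turn R to W, flip to black, move to (6,1). |black|=5 — new cell
Step 3: on BLACK (6,1): turn L to S, flip to white, move to (7,1). |black|=4 — new cell
Step 4: on WHITE (7,1): turn R to W, flip to black, move to (7,0). |black|=5 — new cell
Step 5: on WHITE (7,0): turn R to N, flip to black, move to (6,0). |black|=6 — new cell
No revisit within 5 steps.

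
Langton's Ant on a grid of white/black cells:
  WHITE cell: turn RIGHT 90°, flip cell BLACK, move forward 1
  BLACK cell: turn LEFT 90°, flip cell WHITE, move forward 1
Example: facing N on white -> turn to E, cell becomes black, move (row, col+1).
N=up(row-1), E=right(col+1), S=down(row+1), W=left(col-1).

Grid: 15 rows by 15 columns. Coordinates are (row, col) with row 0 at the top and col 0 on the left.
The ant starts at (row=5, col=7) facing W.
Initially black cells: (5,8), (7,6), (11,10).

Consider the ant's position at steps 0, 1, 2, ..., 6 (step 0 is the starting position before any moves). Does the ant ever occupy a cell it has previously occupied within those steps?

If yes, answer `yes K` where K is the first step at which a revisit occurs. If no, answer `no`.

Answer: no

Derivation:
Step 1: on WHITE (5,7): turn R to N, flip to black, move to (4,7). |black|=4 — new cell
Step 2: on WHITE (4,7): turn R to E, flip to black, move to (4,8). |black|=5 — new cell
Step 3: on WHITE (4,8): turn R to S, flip to black, move to (5,8). |black|=6 — new cell
Step 4: on BLACK (5,8): turn L to E, flip to white, move to (5,9). |black|=5 — new cell
Step 5: on WHITE (5,9): turn R to S, flip to black, move to (6,9). |black|=6 — new cell
Step 6: on WHITE (6,9): turn R to W, flip to black, move to (6,8). |black|=7 — new cell
No revisit within 6 steps.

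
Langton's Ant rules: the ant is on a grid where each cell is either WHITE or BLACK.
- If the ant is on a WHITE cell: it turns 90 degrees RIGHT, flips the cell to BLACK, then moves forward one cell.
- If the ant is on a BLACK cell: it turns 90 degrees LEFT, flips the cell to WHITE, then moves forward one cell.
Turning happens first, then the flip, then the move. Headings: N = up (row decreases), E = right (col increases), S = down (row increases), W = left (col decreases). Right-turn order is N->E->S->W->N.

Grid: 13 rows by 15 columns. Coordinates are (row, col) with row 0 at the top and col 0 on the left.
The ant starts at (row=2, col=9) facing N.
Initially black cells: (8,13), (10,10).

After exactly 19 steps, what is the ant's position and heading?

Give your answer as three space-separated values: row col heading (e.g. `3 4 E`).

Answer: 3 7 W

Derivation:
Step 1: on WHITE (2,9): turn R to E, flip to black, move to (2,10). |black|=3
Step 2: on WHITE (2,10): turn R to S, flip to black, move to (3,10). |black|=4
Step 3: on WHITE (3,10): turn R to W, flip to black, move to (3,9). |black|=5
Step 4: on WHITE (3,9): turn R to N, flip to black, move to (2,9). |black|=6
Step 5: on BLACK (2,9): turn L to W, flip to white, move to (2,8). |black|=5
Step 6: on WHITE (2,8): turn R to N, flip to black, move to (1,8). |black|=6
Step 7: on WHITE (1,8): turn R to E, flip to black, move to (1,9). |black|=7
Step 8: on WHITE (1,9): turn R to S, flip to black, move to (2,9). |black|=8
Step 9: on WHITE (2,9): turn R to W, flip to black, move to (2,8). |black|=9
Step 10: on BLACK (2,8): turn L to S, flip to white, move to (3,8). |black|=8
Step 11: on WHITE (3,8): turn R to W, flip to black, move to (3,7). |black|=9
Step 12: on WHITE (3,7): turn R to N, flip to black, move to (2,7). |black|=10
Step 13: on WHITE (2,7): turn R to E, flip to black, move to (2,8). |black|=11
Step 14: on WHITE (2,8): turn R to S, flip to black, move to (3,8). |black|=12
Step 15: on BLACK (3,8): turn L to E, flip to white, move to (3,9). |black|=11
Step 16: on BLACK (3,9): turn L to N, flip to white, move to (2,9). |black|=10
Step 17: on BLACK (2,9): turn L to W, flip to white, move to (2,8). |black|=9
Step 18: on BLACK (2,8): turn L to S, flip to white, move to (3,8). |black|=8
Step 19: on WHITE (3,8): turn R to W, flip to black, move to (3,7). |black|=9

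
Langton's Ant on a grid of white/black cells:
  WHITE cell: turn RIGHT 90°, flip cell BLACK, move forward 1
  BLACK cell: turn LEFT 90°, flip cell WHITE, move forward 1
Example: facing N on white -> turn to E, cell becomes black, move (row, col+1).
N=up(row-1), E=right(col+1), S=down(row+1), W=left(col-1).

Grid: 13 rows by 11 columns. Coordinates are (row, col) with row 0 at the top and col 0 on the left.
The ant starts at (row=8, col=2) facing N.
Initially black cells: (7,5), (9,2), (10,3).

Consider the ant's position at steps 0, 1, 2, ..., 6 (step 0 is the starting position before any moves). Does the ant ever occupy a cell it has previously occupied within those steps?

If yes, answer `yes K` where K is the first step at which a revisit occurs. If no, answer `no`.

Answer: no

Derivation:
Step 1: on WHITE (8,2): turn R to E, flip to black, move to (8,3). |black|=4 — new cell
Step 2: on WHITE (8,3): turn R to S, flip to black, move to (9,3). |black|=5 — new cell
Step 3: on WHITE (9,3): turn R to W, flip to black, move to (9,2). |black|=6 — new cell
Step 4: on BLACK (9,2): turn L to S, flip to white, move to (10,2). |black|=5 — new cell
Step 5: on WHITE (10,2): turn R to W, flip to black, move to (10,1). |black|=6 — new cell
Step 6: on WHITE (10,1): turn R to N, flip to black, move to (9,1). |black|=7 — new cell
No revisit within 6 steps.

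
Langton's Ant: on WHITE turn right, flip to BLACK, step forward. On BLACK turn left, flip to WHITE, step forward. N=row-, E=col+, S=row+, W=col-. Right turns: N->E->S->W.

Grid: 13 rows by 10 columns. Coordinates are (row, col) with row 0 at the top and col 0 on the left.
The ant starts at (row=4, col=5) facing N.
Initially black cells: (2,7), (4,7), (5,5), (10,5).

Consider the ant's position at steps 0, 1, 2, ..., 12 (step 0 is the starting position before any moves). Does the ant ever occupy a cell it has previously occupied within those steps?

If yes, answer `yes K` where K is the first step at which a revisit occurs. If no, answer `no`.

Answer: yes 7

Derivation:
Step 1: on WHITE (4,5): turn R to E, flip to black, move to (4,6). |black|=5 — new cell
Step 2: on WHITE (4,6): turn R to S, flip to black, move to (5,6). |black|=6 — new cell
Step 3: on WHITE (5,6): turn R to W, flip to black, move to (5,5). |black|=7 — new cell
Step 4: on BLACK (5,5): turn L to S, flip to white, move to (6,5). |black|=6 — new cell
Step 5: on WHITE (6,5): turn R to W, flip to black, move to (6,4). |black|=7 — new cell
Step 6: on WHITE (6,4): turn R to N, flip to black, move to (5,4). |black|=8 — new cell
Step 7: on WHITE (5,4): turn R to E, flip to black, move to (5,5). |black|=9 — REVISIT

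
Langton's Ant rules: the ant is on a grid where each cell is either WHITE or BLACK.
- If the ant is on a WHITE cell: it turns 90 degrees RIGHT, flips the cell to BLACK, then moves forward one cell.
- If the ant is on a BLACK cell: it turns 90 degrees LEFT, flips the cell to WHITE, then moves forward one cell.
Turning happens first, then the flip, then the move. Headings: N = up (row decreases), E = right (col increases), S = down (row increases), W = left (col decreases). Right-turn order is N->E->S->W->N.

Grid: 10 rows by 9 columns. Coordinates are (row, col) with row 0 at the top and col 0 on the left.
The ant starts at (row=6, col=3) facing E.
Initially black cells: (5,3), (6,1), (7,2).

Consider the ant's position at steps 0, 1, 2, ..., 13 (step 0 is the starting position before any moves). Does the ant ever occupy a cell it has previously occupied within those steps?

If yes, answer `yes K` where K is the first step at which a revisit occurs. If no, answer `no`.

Step 1: on WHITE (6,3): turn R to S, flip to black, move to (7,3). |black|=4 — new cell
Step 2: on WHITE (7,3): turn R to W, flip to black, move to (7,2). |black|=5 — new cell
Step 3: on BLACK (7,2): turn L to S, flip to white, move to (8,2). |black|=4 — new cell
Step 4: on WHITE (8,2): turn R to W, flip to black, move to (8,1). |black|=5 — new cell
Step 5: on WHITE (8,1): turn R to N, flip to black, move to (7,1). |black|=6 — new cell
Step 6: on WHITE (7,1): turn R to E, flip to black, move to (7,2). |black|=7 — REVISIT

Answer: yes 6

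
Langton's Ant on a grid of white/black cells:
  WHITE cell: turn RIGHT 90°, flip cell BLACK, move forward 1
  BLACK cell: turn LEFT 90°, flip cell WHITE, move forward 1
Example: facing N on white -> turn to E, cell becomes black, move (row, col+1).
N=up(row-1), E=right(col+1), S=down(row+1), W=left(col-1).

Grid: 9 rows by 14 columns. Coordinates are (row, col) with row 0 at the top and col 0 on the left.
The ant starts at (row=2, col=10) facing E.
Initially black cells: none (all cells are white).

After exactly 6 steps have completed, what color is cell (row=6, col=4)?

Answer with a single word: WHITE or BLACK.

Step 1: on WHITE (2,10): turn R to S, flip to black, move to (3,10). |black|=1
Step 2: on WHITE (3,10): turn R to W, flip to black, move to (3,9). |black|=2
Step 3: on WHITE (3,9): turn R to N, flip to black, move to (2,9). |black|=3
Step 4: on WHITE (2,9): turn R to E, flip to black, move to (2,10). |black|=4
Step 5: on BLACK (2,10): turn L to N, flip to white, move to (1,10). |black|=3
Step 6: on WHITE (1,10): turn R to E, flip to black, move to (1,11). |black|=4

Answer: WHITE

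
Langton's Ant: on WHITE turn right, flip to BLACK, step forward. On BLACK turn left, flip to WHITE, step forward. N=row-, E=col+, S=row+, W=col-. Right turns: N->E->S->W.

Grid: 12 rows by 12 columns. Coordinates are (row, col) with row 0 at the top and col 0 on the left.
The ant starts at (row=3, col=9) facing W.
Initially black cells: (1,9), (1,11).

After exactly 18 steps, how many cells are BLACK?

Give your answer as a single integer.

Answer: 8

Derivation:
Step 1: on WHITE (3,9): turn R to N, flip to black, move to (2,9). |black|=3
Step 2: on WHITE (2,9): turn R to E, flip to black, move to (2,10). |black|=4
Step 3: on WHITE (2,10): turn R to S, flip to black, move to (3,10). |black|=5
Step 4: on WHITE (3,10): turn R to W, flip to black, move to (3,9). |black|=6
Step 5: on BLACK (3,9): turn L to S, flip to white, move to (4,9). |black|=5
Step 6: on WHITE (4,9): turn R to W, flip to black, move to (4,8). |black|=6
Step 7: on WHITE (4,8): turn R to N, flip to black, move to (3,8). |black|=7
Step 8: on WHITE (3,8): turn R to E, flip to black, move to (3,9). |black|=8
Step 9: on WHITE (3,9): turn R to S, flip to black, move to (4,9). |black|=9
Step 10: on BLACK (4,9): turn L to E, flip to white, move to (4,10). |black|=8
Step 11: on WHITE (4,10): turn R to S, flip to black, move to (5,10). |black|=9
Step 12: on WHITE (5,10): turn R to W, flip to black, move to (5,9). |black|=10
Step 13: on WHITE (5,9): turn R to N, flip to black, move to (4,9). |black|=11
Step 14: on WHITE (4,9): turn R to E, flip to black, move to (4,10). |black|=12
Step 15: on BLACK (4,10): turn L to N, flip to white, move to (3,10). |black|=11
Step 16: on BLACK (3,10): turn L to W, flip to white, move to (3,9). |black|=10
Step 17: on BLACK (3,9): turn L to S, flip to white, move to (4,9). |black|=9
Step 18: on BLACK (4,9): turn L to E, flip to white, move to (4,10). |black|=8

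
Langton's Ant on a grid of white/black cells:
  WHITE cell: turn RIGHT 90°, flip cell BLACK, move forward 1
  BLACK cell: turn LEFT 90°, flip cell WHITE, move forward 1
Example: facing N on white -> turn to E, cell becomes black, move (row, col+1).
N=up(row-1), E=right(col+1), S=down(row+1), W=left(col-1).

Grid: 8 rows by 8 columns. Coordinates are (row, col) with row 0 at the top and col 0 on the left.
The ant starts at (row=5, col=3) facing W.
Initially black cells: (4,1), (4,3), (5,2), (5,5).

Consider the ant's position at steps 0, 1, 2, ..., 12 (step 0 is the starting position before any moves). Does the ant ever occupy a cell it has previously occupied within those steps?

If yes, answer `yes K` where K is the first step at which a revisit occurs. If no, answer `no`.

Answer: yes 5

Derivation:
Step 1: on WHITE (5,3): turn R to N, flip to black, move to (4,3). |black|=5 — new cell
Step 2: on BLACK (4,3): turn L to W, flip to white, move to (4,2). |black|=4 — new cell
Step 3: on WHITE (4,2): turn R to N, flip to black, move to (3,2). |black|=5 — new cell
Step 4: on WHITE (3,2): turn R to E, flip to black, move to (3,3). |black|=6 — new cell
Step 5: on WHITE (3,3): turn R to S, flip to black, move to (4,3). |black|=7 — REVISIT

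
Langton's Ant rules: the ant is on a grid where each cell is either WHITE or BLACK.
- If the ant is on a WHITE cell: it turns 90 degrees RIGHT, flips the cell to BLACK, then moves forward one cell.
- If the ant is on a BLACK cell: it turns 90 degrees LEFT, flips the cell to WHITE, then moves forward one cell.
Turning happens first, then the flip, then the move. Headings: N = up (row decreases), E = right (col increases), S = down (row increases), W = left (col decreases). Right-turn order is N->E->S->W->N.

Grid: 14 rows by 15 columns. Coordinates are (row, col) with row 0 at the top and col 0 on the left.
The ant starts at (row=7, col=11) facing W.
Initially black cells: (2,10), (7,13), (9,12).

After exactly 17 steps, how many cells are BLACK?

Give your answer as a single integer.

Answer: 12

Derivation:
Step 1: on WHITE (7,11): turn R to N, flip to black, move to (6,11). |black|=4
Step 2: on WHITE (6,11): turn R to E, flip to black, move to (6,12). |black|=5
Step 3: on WHITE (6,12): turn R to S, flip to black, move to (7,12). |black|=6
Step 4: on WHITE (7,12): turn R to W, flip to black, move to (7,11). |black|=7
Step 5: on BLACK (7,11): turn L to S, flip to white, move to (8,11). |black|=6
Step 6: on WHITE (8,11): turn R to W, flip to black, move to (8,10). |black|=7
Step 7: on WHITE (8,10): turn R to N, flip to black, move to (7,10). |black|=8
Step 8: on WHITE (7,10): turn R to E, flip to black, move to (7,11). |black|=9
Step 9: on WHITE (7,11): turn R to S, flip to black, move to (8,11). |black|=10
Step 10: on BLACK (8,11): turn L to E, flip to white, move to (8,12). |black|=9
Step 11: on WHITE (8,12): turn R to S, flip to black, move to (9,12). |black|=10
Step 12: on BLACK (9,12): turn L to E, flip to white, move to (9,13). |black|=9
Step 13: on WHITE (9,13): turn R to S, flip to black, move to (10,13). |black|=10
Step 14: on WHITE (10,13): turn R to W, flip to black, move to (10,12). |black|=11
Step 15: on WHITE (10,12): turn R to N, flip to black, move to (9,12). |black|=12
Step 16: on WHITE (9,12): turn R to E, flip to black, move to (9,13). |black|=13
Step 17: on BLACK (9,13): turn L to N, flip to white, move to (8,13). |black|=12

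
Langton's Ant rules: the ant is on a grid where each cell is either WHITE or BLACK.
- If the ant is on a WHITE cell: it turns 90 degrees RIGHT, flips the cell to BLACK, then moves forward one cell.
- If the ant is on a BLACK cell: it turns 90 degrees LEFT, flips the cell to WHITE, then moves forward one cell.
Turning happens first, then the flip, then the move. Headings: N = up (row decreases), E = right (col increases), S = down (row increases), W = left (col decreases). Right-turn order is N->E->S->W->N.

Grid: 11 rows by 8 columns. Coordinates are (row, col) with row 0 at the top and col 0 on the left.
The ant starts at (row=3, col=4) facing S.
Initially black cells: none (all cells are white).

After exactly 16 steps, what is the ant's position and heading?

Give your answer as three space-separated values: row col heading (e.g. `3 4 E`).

Answer: 3 4 S

Derivation:
Step 1: on WHITE (3,4): turn R to W, flip to black, move to (3,3). |black|=1
Step 2: on WHITE (3,3): turn R to N, flip to black, move to (2,3). |black|=2
Step 3: on WHITE (2,3): turn R to E, flip to black, move to (2,4). |black|=3
Step 4: on WHITE (2,4): turn R to S, flip to black, move to (3,4). |black|=4
Step 5: on BLACK (3,4): turn L to E, flip to white, move to (3,5). |black|=3
Step 6: on WHITE (3,5): turn R to S, flip to black, move to (4,5). |black|=4
Step 7: on WHITE (4,5): turn R to W, flip to black, move to (4,4). |black|=5
Step 8: on WHITE (4,4): turn R to N, flip to black, move to (3,4). |black|=6
Step 9: on WHITE (3,4): turn R to E, flip to black, move to (3,5). |black|=7
Step 10: on BLACK (3,5): turn L to N, flip to white, move to (2,5). |black|=6
Step 11: on WHITE (2,5): turn R to E, flip to black, move to (2,6). |black|=7
Step 12: on WHITE (2,6): turn R to S, flip to black, move to (3,6). |black|=8
Step 13: on WHITE (3,6): turn R to W, flip to black, move to (3,5). |black|=9
Step 14: on WHITE (3,5): turn R to N, flip to black, move to (2,5). |black|=10
Step 15: on BLACK (2,5): turn L to W, flip to white, move to (2,4). |black|=9
Step 16: on BLACK (2,4): turn L to S, flip to white, move to (3,4). |black|=8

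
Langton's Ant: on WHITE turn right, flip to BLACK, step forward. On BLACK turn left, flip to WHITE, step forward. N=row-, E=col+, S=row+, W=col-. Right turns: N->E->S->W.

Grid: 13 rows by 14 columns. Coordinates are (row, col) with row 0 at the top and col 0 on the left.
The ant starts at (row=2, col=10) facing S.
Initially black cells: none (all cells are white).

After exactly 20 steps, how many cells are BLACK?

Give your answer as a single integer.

Step 1: on WHITE (2,10): turn R to W, flip to black, move to (2,9). |black|=1
Step 2: on WHITE (2,9): turn R to N, flip to black, move to (1,9). |black|=2
Step 3: on WHITE (1,9): turn R to E, flip to black, move to (1,10). |black|=3
Step 4: on WHITE (1,10): turn R to S, flip to black, move to (2,10). |black|=4
Step 5: on BLACK (2,10): turn L to E, flip to white, move to (2,11). |black|=3
Step 6: on WHITE (2,11): turn R to S, flip to black, move to (3,11). |black|=4
Step 7: on WHITE (3,11): turn R to W, flip to black, move to (3,10). |black|=5
Step 8: on WHITE (3,10): turn R to N, flip to black, move to (2,10). |black|=6
Step 9: on WHITE (2,10): turn R to E, flip to black, move to (2,11). |black|=7
Step 10: on BLACK (2,11): turn L to N, flip to white, move to (1,11). |black|=6
Step 11: on WHITE (1,11): turn R to E, flip to black, move to (1,12). |black|=7
Step 12: on WHITE (1,12): turn R to S, flip to black, move to (2,12). |black|=8
Step 13: on WHITE (2,12): turn R to W, flip to black, move to (2,11). |black|=9
Step 14: on WHITE (2,11): turn R to N, flip to black, move to (1,11). |black|=10
Step 15: on BLACK (1,11): turn L to W, flip to white, move to (1,10). |black|=9
Step 16: on BLACK (1,10): turn L to S, flip to white, move to (2,10). |black|=8
Step 17: on BLACK (2,10): turn L to E, flip to white, move to (2,11). |black|=7
Step 18: on BLACK (2,11): turn L to N, flip to white, move to (1,11). |black|=6
Step 19: on WHITE (1,11): turn R to E, flip to black, move to (1,12). |black|=7
Step 20: on BLACK (1,12): turn L to N, flip to white, move to (0,12). |black|=6

Answer: 6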